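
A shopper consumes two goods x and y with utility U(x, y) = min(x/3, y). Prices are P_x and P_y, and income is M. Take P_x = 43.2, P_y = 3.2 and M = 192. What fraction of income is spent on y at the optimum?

share on y = 0.0241

Demand: x*(P_x,P_y,M) = 3·M/(3·P_x + P_y), y* = M/(3·P_x + P_y).
Here 3·43.2 + 3.2 = 132.8, giving x* = 4.3373 and y* = 1.4458.
Expenditure on y: 3.2·1.4458 = 4.6265; share = 0.0241.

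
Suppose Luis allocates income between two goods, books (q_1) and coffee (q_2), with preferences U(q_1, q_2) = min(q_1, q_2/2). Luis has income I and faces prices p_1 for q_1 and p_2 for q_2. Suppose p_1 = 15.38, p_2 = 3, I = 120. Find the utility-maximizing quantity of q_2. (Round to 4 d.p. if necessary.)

With perfect complements, no substitution: consume in ratio q_1:q_2 = 1:2.
Budget: p_1·q_1 + p_2·2·q_1 = I, so (p_1 + 2·p_2)·q_1 = I.
Demand: q_1*(p_1,p_2,I) = I/(p_1 + 2·p_2), q_2* = 2·I/(p_1 + 2·p_2).
Here 15.38 + 2·3 = 21.38, giving q_2* = 11.2254.

q_2* = 11.2254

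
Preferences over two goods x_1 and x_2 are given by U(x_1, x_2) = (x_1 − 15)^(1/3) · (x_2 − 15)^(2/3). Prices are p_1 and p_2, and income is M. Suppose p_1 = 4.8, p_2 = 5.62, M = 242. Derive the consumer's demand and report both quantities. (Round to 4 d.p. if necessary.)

MRS = (1/2)·(x_2−15)/(x_1−15). Tangency with p_1/p_2 gives x_2−15 = 2·(p_1/p_2)·(x_1−15).
After buying the subsistence bundle (15, 15), a share 1/3 of the remaining income goes to x_1: x_1* = 15 + 1/3·(M − 15p_1 − 15p_2)/p_1.
Discretionary income = 242 − 15·4.8 − 15·5.62 = 85.7; x_1* = 15 + 1/3·85.7/4.8 = 20.9514; x_2* = 15 + 2/3·85.7/5.62 = 25.1661.

x_1* = 20.9514, x_2* = 25.1661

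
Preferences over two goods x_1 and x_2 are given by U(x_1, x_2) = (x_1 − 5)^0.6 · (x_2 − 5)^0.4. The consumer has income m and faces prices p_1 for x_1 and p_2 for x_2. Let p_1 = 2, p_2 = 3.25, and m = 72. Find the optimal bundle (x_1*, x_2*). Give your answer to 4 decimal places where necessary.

x_1* = 18.725, x_2* = 10.6308

MRS = (3/2)·(x_2−5)/(x_1−5). Tangency with p_1/p_2 gives x_2−5 = (2/3)·(p_1/p_2)·(x_1−5).
After buying the subsistence bundle (5, 5), a share 0.6 of the remaining income goes to x_1: x_1* = 5 + 0.6·(m − 5p_1 − 5p_2)/p_1.
Discretionary income = 72 − 5·2 − 5·3.25 = 45.75; x_1* = 5 + 0.6·45.75/2 = 18.725; x_2* = 5 + 0.4·45.75/3.25 = 10.6308.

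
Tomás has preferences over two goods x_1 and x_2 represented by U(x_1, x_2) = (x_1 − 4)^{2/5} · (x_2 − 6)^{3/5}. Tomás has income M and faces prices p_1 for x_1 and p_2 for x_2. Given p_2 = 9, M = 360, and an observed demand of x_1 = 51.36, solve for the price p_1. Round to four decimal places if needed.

Let x_1' = x_1−4, x_2' = x_2−6. MRS = (2/3)·x_2'/x_1' = p_1/p_2.
Substituting into the budget: x_1* = 4 + 0.4·(M − 4·p_1 − 6·p_2)/p_1, and x_2* = 6 + 0.6·(…)/p_2.
Set x_1* = 51.36 in the demand function and solve for p_1: p_1 = 2.5.

p_1 = 2.5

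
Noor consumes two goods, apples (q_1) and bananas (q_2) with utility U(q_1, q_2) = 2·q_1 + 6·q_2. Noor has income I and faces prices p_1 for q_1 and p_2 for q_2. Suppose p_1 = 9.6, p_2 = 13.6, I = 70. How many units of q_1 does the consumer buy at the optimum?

q_1* = 0

Linear utility — the consumer picks whichever good has higher MU/price: 2/9.6 = 0.2083 vs 6/13.6 = 0.4412.
q_2 gives more utility per dollar, so spend all income on q_2: q_2* = I/p_2, q_1* = 0.
Numerically: q_1* = 0, q_2* = 5.1471.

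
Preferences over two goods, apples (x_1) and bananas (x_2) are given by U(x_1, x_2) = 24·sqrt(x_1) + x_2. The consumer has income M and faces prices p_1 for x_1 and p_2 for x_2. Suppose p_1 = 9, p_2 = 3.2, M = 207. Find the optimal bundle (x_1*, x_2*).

x_1* = 18.2044, x_2* = 13.4875

Solve: √x_1 = 12·p_2/p_1, so x_1*(p_1,p_2) = (12·p_2/p_1)², and x_2* = (M − p_1·x_1*)/p_2.
Plugging in: x_1* = (12·3.2/9)² = 18.2044, x_2* = 13.4875.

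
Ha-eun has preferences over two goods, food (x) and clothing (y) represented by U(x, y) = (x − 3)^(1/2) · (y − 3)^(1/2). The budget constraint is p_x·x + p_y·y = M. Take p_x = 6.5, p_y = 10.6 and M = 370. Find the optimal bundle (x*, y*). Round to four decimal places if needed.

x* = 27.5154, y* = 18.033

After buying the subsistence bundle (3, 3), a share 0.5 of the remaining income goes to x: x* = 3 + 0.5·(M − 3p_x − 3p_y)/p_x.
Discretionary income = 370 − 3·6.5 − 3·10.6 = 318.7; x* = 3 + 0.5·318.7/6.5 = 27.5154; y* = 3 + 0.5·318.7/10.6 = 18.033.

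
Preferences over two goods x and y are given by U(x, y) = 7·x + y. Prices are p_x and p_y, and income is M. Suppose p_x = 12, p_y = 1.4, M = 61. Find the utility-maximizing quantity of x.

Linear utility — the consumer picks whichever good has higher MU/price: 7/12 = 0.5833 vs 1/1.4 = 0.7143.
y gives more utility per dollar, so spend all income on y: y* = M/p_y, x* = 0.
Numerically: x* = 0, y* = 43.5714.

x* = 0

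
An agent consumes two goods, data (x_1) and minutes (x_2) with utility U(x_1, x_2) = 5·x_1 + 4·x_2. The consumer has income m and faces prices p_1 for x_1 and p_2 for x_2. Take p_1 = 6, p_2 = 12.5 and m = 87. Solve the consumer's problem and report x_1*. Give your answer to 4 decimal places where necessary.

x_1* = 14.5

Perfect substitutes: compare marginal utility per dollar. 5/p_1 vs 4/p_2 → 0.8333 vs 0.32.
x_1 gives more utility per dollar, so spend all income on x_1: x_1* = m/p_1, x_2* = 0.
Numerically: x_1* = 14.5, x_2* = 0.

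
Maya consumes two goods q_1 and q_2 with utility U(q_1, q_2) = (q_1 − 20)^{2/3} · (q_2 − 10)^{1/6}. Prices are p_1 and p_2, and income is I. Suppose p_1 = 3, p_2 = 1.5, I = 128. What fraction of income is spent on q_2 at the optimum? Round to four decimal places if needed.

This is Cobb-Douglas in (q_1−20, q_2−10): tangency gives 2/3·p_2·(q_2−10) = 1/6·p_1·(q_1−20).
After buying the subsistence bundle (20, 10), a share 0.8 of the remaining income goes to q_1: q_1* = 20 + 0.8·(I − 20p_1 − 10p_2)/p_1.
Discretionary income = 128 − 20·3 − 10·1.5 = 53; q_1* = 20 + 0.8·53/3 = 34.1333; q_2* = 10 + 0.2·53/1.5 = 17.0667.
Expenditure on q_2: 1.5·17.0667 = 25.6; share = 0.2.

share on q_2 = 0.2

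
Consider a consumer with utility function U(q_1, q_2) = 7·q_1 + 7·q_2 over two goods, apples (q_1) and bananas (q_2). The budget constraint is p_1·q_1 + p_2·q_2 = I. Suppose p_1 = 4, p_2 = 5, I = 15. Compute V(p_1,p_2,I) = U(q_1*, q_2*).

q_1 gives more utility per dollar, so spend all income on q_1: q_1* = I/p_1, q_2* = 0.
Numerically: q_1* = 3.75, q_2* = 0.
Utility at the optimum: U(3.75, 0) = 26.25.

V = 26.25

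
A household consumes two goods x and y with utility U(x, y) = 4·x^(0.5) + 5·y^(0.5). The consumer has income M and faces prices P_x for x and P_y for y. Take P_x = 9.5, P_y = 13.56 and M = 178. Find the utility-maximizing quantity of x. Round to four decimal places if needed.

x* = 8.945

With the ratio pinned down, the budget gives x* = M/(P_x + P_y·(y/x)) and y* = (y/x)·x*.
Numerically y/x = 0.766916, so x* = 178/(9.5 + 13.56·0.766916) = 8.945.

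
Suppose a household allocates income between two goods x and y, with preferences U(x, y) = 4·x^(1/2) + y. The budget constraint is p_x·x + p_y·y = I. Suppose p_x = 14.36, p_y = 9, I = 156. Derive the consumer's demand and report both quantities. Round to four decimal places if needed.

x* = 1.5712, y* = 14.8264

Set MRS = p_x/p_y: 2·x^(−1/2) = p_x/p_y.
Thus x* = (2·p_y/p_x)² — independent of I — with the rest of income spent on y.
Plugging in: x* = (2·9/14.36)² = 1.5712, y* = 14.8264.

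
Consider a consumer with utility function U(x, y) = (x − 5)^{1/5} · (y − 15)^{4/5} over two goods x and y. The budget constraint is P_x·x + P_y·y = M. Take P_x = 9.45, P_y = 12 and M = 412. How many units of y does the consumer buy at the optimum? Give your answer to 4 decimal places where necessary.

y* = 27.3167

Let x' = x−5, y' = y−15. MRS = (1/4)·y'/x' = P_x/P_y.
After buying the subsistence bundle (5, 15), a share 0.2 of the remaining income goes to x: x* = 5 + 0.2·(M − 5P_x − 15P_y)/P_x.
Discretionary income = 412 − 5·9.45 − 15·12 = 184.75; y* = 15 + 0.8·184.75/12 = 27.3167.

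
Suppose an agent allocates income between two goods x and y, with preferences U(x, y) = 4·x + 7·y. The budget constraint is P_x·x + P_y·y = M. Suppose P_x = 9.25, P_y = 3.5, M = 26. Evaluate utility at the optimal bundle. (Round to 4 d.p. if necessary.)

Linear utility — the consumer picks whichever good has higher MU/price: 4/9.25 = 0.4324 vs 7/3.5 = 2.
y gives more utility per dollar, so spend all income on y: y* = M/P_y, x* = 0.
Numerically: x* = 0, y* = 7.4286.
Utility at the optimum: U(0, 7.4286) = 52.

V = 52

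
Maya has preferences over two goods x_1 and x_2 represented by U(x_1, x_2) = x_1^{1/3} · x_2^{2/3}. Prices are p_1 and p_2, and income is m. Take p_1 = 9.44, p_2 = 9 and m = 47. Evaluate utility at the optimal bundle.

The MRS is (1/2)·x_2/x_1. Set MRS = p_1/p_2.
So 1/3·p_2·x_2 = 2/3·p_1·x_1; combined with the budget, a share 1/3 of income goes to x_1.
Demand: x_1*(p_1,p_2,m) = 1/3·m/p_1 and x_2* = 2/3·m/p_2.
At p_1=9.44, p_2=9, m=47: x_1* = 1/3·47/9.44 = 1.6596, x_2* = 3.4815.
Utility at the optimum: U(1.6596, 3.4815) = 2.7196.

V = 2.7196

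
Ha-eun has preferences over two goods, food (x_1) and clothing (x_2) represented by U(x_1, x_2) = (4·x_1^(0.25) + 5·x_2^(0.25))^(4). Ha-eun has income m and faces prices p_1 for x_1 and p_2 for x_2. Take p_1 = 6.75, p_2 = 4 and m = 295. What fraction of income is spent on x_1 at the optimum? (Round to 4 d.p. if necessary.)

share on x_1 = 0.3842

MRS = MU_x_1/MU_x_2 = (4/5)·(x_2/x_1)^(0.75). Set equal to p_1/p_2.
Solve for the ratio: x_2/x_1 = [(5/4)·p_1/p_2]^(4/3).
Substitute x_2 = (x_2/x_1)·x_1 into the budget: x_1* = m/(p_1 + p_2·(x_2/x_1)).
Numerically x_2/x_1 = 2.705235, so x_1* = 295/(6.75 + 4·2.705235) = 16.7891 and x_2* = 2.705235·16.7891 = 45.4184.
Expenditure on x_1: 6.75·16.7891 = 113.3263; share = 0.3842.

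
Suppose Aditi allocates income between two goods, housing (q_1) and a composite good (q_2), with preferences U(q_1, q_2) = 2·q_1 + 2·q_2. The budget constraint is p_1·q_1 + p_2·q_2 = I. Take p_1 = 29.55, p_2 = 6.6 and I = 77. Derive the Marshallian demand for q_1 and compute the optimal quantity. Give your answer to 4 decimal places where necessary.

Linear utility — the consumer picks whichever good has higher MU/price: 2/29.55 = 0.0677 vs 2/6.6 = 0.303.
q_2 gives more utility per dollar, so spend all income on q_2: q_2* = I/p_2, q_1* = 0.
Numerically: q_1* = 0, q_2* = 11.6667.

q_1* = 0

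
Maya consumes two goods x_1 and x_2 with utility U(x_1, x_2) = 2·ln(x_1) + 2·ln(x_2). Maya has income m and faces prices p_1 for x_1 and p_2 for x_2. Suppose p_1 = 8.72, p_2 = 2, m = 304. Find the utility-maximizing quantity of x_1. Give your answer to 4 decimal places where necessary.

The MRS is x_2/x_1. Set MRS = p_1/p_2.
So 2·p_2·x_2 = 2·p_1·x_1; combined with the budget, a share 0.5 of income goes to x_1.
Demand: x_1*(p_1,p_2,m) = 0.5·m/p_1 and x_2* = 0.5·m/p_2.
At p_1=8.72, p_2=2, m=304: x_1* = 0.5·304/8.72 = 17.4312.

x_1* = 17.4312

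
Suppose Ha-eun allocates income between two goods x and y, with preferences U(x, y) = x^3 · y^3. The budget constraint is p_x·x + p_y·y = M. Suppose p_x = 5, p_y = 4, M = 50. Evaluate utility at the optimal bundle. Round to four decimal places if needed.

V = 30517.5781

Demand: x*(p_x,p_y,M) = 0.5·M/p_x and y* = 0.5·M/p_y.
At p_x=5, p_y=4, M=50: x* = 0.5·50/5 = 5, y* = 6.25.
Utility at the optimum: U(5, 6.25) = 30517.5781.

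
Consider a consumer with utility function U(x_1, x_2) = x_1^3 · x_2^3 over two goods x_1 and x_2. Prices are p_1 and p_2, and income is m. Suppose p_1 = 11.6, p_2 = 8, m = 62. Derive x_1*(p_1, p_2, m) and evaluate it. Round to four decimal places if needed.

MU_x_1/MU_x_2 = (3·x_2)/(3·x_1); tangency sets this equal to p_1/p_2.
Rearranging, p_2·x_2 = p_1·x_1. Substituting into the budget gives p_1·x_1·(1 + 1) = m.
Demand: x_1*(p_1,p_2,m) = 0.5·m/p_1 and x_2* = 0.5·m/p_2.
At p_1=11.6, p_2=8, m=62: x_1* = 0.5·62/11.6 = 2.6724.

x_1* = 2.6724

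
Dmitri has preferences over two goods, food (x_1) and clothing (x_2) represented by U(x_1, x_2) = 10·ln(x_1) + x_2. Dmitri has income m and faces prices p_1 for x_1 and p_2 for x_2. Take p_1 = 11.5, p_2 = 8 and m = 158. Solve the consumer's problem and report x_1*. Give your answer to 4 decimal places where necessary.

x_1* = 6.9565

So x_1*(p_1,p_2) = 10·p_2/p_1, independent of income; and x_2* = (m − 10·p_2)/p_2.
At the given prices: x_1* = 10·8/11.5 = 6.9565.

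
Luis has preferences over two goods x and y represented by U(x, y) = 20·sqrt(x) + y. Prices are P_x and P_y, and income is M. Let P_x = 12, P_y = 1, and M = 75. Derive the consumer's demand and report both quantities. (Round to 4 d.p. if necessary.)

Solve: √x = 10·P_y/P_x, so x*(P_x,P_y) = (10·P_y/P_x)², and y* = (M − P_x·x*)/P_y.
Plugging in: x* = (10·1/12)² = 0.6944, y* = 66.6667.

x* = 0.6944, y* = 66.6667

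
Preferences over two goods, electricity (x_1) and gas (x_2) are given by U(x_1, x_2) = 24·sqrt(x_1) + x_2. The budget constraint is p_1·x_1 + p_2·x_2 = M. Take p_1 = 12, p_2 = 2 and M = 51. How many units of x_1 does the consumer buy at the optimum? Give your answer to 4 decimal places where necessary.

x_1* = 4

Set MRS = p_1/p_2: 12·x_1^(−1/2) = p_1/p_2.
Thus x_1* = (12·p_2/p_1)² — independent of M — with the rest of income spent on x_2.
Plugging in: x_1* = (12·2/12)² = 4.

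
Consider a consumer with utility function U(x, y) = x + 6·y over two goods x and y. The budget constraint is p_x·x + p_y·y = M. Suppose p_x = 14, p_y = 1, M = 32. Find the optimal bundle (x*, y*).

x* = 0, y* = 32

Numerically: x* = 0, y* = 32.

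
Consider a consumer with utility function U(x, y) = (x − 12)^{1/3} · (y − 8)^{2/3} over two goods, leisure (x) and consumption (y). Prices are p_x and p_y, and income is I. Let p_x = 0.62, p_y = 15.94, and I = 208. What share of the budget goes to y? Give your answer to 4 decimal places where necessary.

share on y = 0.8472

Substituting into the budget: x* = 12 + 1/3·(I − 12·p_x − 8·p_y)/p_x, and y* = 8 + 2/3·(…)/p_y.
Discretionary income = 208 − 12·0.62 − 8·15.94 = 73.04; x* = 12 + 1/3·73.04/0.62 = 51.2688; y* = 8 + 2/3·73.04/15.94 = 11.0548.
Expenditure on y: 15.94·11.0548 = 176.2133; share = 0.8472.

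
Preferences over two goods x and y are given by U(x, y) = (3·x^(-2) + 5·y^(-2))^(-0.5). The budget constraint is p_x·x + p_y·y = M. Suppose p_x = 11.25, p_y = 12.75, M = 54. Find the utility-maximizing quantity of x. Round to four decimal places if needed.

From the CES first-order condition, (3/5)·(y/x)^(3) = p_x/p_y.
Solve for the ratio: y/x = [(5/3)·p_x/p_y]^(1/3).
With the ratio pinned down, the budget gives x* = M/(p_x + p_y·(y/x)) and y* = (y/x)·x*.
Numerically y/x = 1.137183, so x* = 54/(11.25 + 12.75·1.137183) = 2.0972.

x* = 2.0972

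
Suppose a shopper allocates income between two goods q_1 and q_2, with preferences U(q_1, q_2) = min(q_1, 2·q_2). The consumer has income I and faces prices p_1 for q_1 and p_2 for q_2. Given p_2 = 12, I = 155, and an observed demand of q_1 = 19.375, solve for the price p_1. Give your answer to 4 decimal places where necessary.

With perfect complements, no substitution: consume in ratio q_1:q_2 = 2:1.
Budget: p_1·q_1 + p_2·(1/2)·q_1 = I, so (2·p_1 + p_2)·q_1 = 2·I.
Demand: q_1*(p_1,p_2,I) = 2·I/(2·p_1 + p_2), q_2* = I/(2·p_1 + p_2).
Set q_1* = 19.375 in the demand function and solve for p_1: p_1 = 2.

p_1 = 2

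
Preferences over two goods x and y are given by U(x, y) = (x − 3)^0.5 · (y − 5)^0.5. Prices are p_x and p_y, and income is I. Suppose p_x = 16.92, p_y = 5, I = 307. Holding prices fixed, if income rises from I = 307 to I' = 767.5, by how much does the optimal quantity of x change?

This is Cobb-Douglas in (x−3, y−5): tangency gives 0.5·p_y·(y−5) = 0.5·p_x·(x−3).
Substituting into the budget: x* = 3 + 0.5·(I − 3·p_x − 5·p_y)/p_x, and y* = 5 + 0.5·(…)/p_y.
Discretionary income = 307 − 3·16.92 − 5·5 = 231.24; x* = 3 + 0.5·231.24/16.92 = 9.8333.
At I' = 767.5: x* = 23.4415. Change: 23.4415 − 9.8333 = 13.6082.

Δx* = 13.6082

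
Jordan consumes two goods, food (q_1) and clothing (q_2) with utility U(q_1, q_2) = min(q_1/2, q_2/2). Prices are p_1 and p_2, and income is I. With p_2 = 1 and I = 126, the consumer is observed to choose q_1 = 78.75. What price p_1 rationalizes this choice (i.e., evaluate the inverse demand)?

Leontief preferences: the optimum is at the kink where q_1/2 = q_2/2, i.e. q_2 = q_1.
Budget: p_1·q_1 + p_2·q_1 = I, so (2·p_1 + 2·p_2)·q_1 = 2·I.
Demand: q_1*(p_1,p_2,I) = 2·I/(2·p_1 + 2·p_2), q_2* = 2·I/(2·p_1 + 2·p_2).
Set q_1* = 78.75 in the demand function and solve for p_1: p_1 = 0.6.

p_1 = 0.6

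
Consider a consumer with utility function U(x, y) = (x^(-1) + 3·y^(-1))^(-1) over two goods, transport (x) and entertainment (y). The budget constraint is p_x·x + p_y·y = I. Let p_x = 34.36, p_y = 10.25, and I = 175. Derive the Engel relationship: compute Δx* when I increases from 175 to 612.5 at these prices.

With the ratio pinned down, the budget gives x* = I/(p_x + p_y·(y/x)) and y* = (y/x)·x*.
Numerically y/x = 3.171212, so x* = 175/(34.36 + 10.25·3.171212) = 2.6172.
At I' = 612.5: x* = 9.1603. Change: 9.1603 − 2.6172 = 6.543.

Δx* = 6.543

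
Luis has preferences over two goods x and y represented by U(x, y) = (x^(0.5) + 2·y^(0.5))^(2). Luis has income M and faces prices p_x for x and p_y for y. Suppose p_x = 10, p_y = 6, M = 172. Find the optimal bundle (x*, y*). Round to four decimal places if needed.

MRS = MU_x/MU_y = (1/2)·(y/x)^(0.5). Set equal to p_x/p_y.
Solve for the ratio: y/x = [2·p_x/p_y]^(2).
With the ratio pinned down, the budget gives x* = M/(p_x + p_y·(y/x)) and y* = (y/x)·x*.
Numerically y/x = 11.111111, so x* = 172/(10 + 6·11.111111) = 2.2435 and y* = 11.111111·2.2435 = 24.9275.

x* = 2.2435, y* = 24.9275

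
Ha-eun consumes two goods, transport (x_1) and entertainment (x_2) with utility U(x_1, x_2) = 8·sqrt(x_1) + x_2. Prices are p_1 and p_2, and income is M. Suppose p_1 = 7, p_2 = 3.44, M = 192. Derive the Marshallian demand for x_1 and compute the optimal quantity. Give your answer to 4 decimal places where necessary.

MU_x_1 = 4/√x_1, MU_x_2 = 1. Tangency: 4/√x_1 = p_1/p_2.
Thus x_1* = (4·p_2/p_1)² — independent of M — with the rest of income spent on x_2.
Plugging in: x_1* = (4·3.44/7)² = 3.864.

x_1* = 3.864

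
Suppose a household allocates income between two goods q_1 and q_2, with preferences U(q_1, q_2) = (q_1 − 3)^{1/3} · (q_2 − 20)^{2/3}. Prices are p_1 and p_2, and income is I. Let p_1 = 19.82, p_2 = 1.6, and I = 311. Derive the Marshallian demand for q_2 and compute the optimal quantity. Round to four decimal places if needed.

q_2* = 111.475

MRS = (1/2)·(q_2−20)/(q_1−3). Tangency with p_1/p_2 gives q_2−20 = 2·(p_1/p_2)·(q_1−3).
Substituting into the budget: q_1* = 3 + 1/3·(I − 3·p_1 − 20·p_2)/p_1, and q_2* = 20 + 2/3·(…)/p_2.
Discretionary income = 311 − 3·19.82 − 20·1.6 = 219.54; q_2* = 20 + 2/3·219.54/1.6 = 111.475.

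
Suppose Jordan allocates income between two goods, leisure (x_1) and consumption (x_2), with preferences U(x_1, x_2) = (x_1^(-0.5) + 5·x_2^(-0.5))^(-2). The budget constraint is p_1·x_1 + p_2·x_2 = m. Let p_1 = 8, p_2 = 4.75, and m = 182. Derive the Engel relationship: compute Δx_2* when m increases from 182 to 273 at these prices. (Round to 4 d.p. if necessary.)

Δx_2* = 13.6171

From the CES first-order condition, (1/5)·(x_2/x_1)^(1.5) = p_1/p_2.
Solve for the ratio: x_2/x_1 = [5·p_1/p_2]^(2/3).
Substitute x_2 = (x_2/x_1)·x_1 into the budget: x_1* = m/(p_1 + p_2·(x_2/x_1)).
Numerically x_2/x_1 = 4.139148, so x_1* = 182/(8 + 4.75·4.139148) = 6.5797 and x_2* = 4.139148·6.5797 = 27.2342.
At m' = 273: x_2* = 40.8514. Change: 40.8514 − 27.2342 = 13.6171.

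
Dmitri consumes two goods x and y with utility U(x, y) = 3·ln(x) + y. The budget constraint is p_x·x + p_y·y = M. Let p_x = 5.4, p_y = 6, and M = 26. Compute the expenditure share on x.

So x*(p_x,p_y) = 3·p_y/p_x, independent of income; and y* = (M − 3·p_y)/p_y.
At the given prices: x* = 3·6/5.4 = 3.3333, and y* = 1.3333.
Expenditure on x: 5.4·3.3333 = 18; share = 0.6923.

share on x = 0.6923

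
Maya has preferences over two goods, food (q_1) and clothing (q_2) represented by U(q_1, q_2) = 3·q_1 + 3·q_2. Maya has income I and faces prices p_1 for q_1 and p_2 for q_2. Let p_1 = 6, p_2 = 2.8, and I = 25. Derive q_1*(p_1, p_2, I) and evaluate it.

Linear utility — the consumer picks whichever good has higher MU/price: 3/6 = 0.5 vs 3/2.8 = 1.0714.
q_2 gives more utility per dollar, so spend all income on q_2: q_2* = I/p_2, q_1* = 0.
Numerically: q_1* = 0, q_2* = 8.9286.

q_1* = 0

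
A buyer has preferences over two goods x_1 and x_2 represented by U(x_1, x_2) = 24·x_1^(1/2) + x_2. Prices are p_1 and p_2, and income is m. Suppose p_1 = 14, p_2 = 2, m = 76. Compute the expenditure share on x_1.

share on x_1 = 0.5414

Solve: √x_1 = 12·p_2/p_1, so x_1*(p_1,p_2) = (12·p_2/p_1)², and x_2* = (m − p_1·x_1*)/p_2.
Plugging in: x_1* = (12·2/14)² = 2.9388, x_2* = 17.4286.
Expenditure on x_1: 14·2.9388 = 41.1429; share = 0.5414.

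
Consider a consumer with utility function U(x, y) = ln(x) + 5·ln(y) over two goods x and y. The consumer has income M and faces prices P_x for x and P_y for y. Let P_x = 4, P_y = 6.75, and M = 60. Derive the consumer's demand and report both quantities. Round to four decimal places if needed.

The MRS is (1/5)·y/x. Set MRS = P_x/P_y.
So P_y·y = 5·P_x·x; combined with the budget, a share 1/6 of income goes to x.
Demand: x*(P_x,P_y,M) = 1/6·M/P_x and y* = 5/6·M/P_y.
At P_x=4, P_y=6.75, M=60: x* = 1/6·60/4 = 2.5, y* = 7.4074.

x* = 2.5, y* = 7.4074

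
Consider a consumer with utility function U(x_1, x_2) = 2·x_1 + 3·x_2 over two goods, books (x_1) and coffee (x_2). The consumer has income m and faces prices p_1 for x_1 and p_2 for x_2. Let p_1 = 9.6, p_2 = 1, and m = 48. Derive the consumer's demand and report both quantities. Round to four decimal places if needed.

x_1* = 0, x_2* = 48

x_2 gives more utility per dollar, so spend all income on x_2: x_2* = m/p_2, x_1* = 0.
Numerically: x_1* = 0, x_2* = 48.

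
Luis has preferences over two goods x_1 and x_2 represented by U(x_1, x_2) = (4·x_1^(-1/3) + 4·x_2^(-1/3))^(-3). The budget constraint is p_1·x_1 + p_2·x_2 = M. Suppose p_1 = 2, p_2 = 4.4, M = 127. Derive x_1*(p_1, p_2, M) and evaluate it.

x_1* = 28.6309

MRS = MU_x_1/MU_x_2 = (x_2/x_1)^(4/3). Set equal to p_1/p_2.
Hence x_2/x_1 = (p_1/p_2)^(1/(4/3)), i.e. raised to the 0.75 power.
With the ratio pinned down, the budget gives x_1* = M/(p_1 + p_2·(x_2/x_1)) and x_2* = (x_2/x_1)·x_1*.
Numerically x_2/x_1 = 0.553583, so x_1* = 127/(2 + 4.4·0.553583) = 28.6309.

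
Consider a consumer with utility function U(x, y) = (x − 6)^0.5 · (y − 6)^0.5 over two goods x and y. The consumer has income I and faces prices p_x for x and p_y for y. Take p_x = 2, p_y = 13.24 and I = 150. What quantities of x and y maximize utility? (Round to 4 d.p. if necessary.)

MRS = (y−6)/(x−6). Tangency with p_x/p_y gives y−6 = (p_x/p_y)·(x−6).
After buying the subsistence bundle (6, 6), a share 0.5 of the remaining income goes to x: x* = 6 + 0.5·(I − 6p_x − 6p_y)/p_x.
Discretionary income = 150 − 6·2 − 6·13.24 = 58.56; x* = 6 + 0.5·58.56/2 = 20.64; y* = 6 + 0.5·58.56/13.24 = 8.2115.

x* = 20.64, y* = 8.2115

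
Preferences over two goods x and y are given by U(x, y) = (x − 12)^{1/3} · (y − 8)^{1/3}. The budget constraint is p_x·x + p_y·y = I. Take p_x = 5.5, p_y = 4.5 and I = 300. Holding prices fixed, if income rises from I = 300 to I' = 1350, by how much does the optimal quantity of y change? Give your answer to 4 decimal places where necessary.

Let x' = x−12, y' = y−8. MRS = y'/x' = p_x/p_y.
After buying the subsistence bundle (12, 8), a share 0.5 of the remaining income goes to x: x* = 12 + 0.5·(I − 12p_x − 8p_y)/p_x.
Discretionary income = 300 − 12·5.5 − 8·4.5 = 198; y* = 8 + 0.5·198/4.5 = 30.
At I' = 1350: y* = 146.6667. Change: 146.6667 − 30 = 116.6667.

Δy* = 116.6667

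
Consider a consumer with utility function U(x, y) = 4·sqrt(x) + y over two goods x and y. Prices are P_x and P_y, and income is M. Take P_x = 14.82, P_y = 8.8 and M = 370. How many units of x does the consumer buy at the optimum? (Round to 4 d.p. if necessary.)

Set MRS = P_x/P_y: 2·x^(−1/2) = P_x/P_y.
Solve: √x = 2·P_y/P_x, so x*(P_x,P_y) = (2·P_y/P_x)², and y* = (M − P_x·x*)/P_y.
Plugging in: x* = (2·8.8/14.82)² = 1.4104.

x* = 1.4104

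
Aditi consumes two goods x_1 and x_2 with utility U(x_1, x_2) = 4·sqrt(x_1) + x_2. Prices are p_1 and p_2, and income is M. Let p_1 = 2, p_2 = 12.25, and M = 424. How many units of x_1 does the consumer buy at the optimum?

Utility is quasi-linear in x_2; the FOC for x_1 is 2/√x_1 = p_1/p_2.
Solve: √x_1 = 2·p_2/p_1, so x_1*(p_1,p_2) = (2·p_2/p_1)², and x_2* = (M − p_1·x_1*)/p_2.
Plugging in: x_1* = (2·12.25/2)² = 150.0625.

x_1* = 150.0625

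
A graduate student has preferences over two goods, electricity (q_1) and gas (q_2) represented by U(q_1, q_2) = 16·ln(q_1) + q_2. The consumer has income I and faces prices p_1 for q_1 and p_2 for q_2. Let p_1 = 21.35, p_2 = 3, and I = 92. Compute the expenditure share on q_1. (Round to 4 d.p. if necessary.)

share on q_1 = 0.5217

Set MRS = p_1/p_2: (16/q_1)/1 = p_1/p_2.
So q_1*(p_1,p_2) = 16·p_2/p_1, independent of income; and q_2* = (I − 16·p_2)/p_2.
At the given prices: q_1* = 16·3/21.35 = 2.2482, and q_2* = 14.6667.
Expenditure on q_1: 21.35·2.2482 = 48; share = 0.5217.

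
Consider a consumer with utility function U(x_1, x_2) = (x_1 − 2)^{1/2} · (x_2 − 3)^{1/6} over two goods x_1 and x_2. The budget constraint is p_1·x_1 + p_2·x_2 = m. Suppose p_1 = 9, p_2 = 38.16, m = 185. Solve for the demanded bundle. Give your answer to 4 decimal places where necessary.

MRS = 3·(x_2−3)/(x_1−2). Tangency with p_1/p_2 gives x_2−3 = (1/3)·(p_1/p_2)·(x_1−2).
Substituting into the budget: x_1* = 2 + 0.75·(m − 2·p_1 − 3·p_2)/p_1, and x_2* = 3 + 0.25·(…)/p_2.
Discretionary income = 185 − 2·9 − 3·38.16 = 52.52; x_1* = 2 + 0.75·52.52/9 = 6.3767; x_2* = 3 + 0.25·52.52/38.16 = 3.3441.

x_1* = 6.3767, x_2* = 3.3441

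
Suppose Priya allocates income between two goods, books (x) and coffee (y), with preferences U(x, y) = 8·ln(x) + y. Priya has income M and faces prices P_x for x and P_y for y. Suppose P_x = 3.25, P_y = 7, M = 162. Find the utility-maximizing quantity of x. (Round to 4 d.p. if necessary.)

x* = 17.2308

MU_x = 8/x, MU_y = 1. Tangency: 8/x = P_x/P_y.
So x*(P_x,P_y) = 8·P_y/P_x, independent of income; and y* = (M − 8·P_y)/P_y.
At the given prices: x* = 8·7/3.25 = 17.2308.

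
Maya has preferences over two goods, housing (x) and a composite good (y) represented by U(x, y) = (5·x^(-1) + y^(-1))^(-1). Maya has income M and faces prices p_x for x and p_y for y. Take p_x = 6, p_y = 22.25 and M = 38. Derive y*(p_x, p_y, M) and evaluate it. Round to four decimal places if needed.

Substitute y = (y/x)·x into the budget: x* = M/(p_x + p_y·(y/x)).
Numerically y/x = 0.232234, so x* = 38/(6 + 22.25·0.232234) = 3.4028 and y* = 0.232234·3.4028 = 0.7903.

y* = 0.7903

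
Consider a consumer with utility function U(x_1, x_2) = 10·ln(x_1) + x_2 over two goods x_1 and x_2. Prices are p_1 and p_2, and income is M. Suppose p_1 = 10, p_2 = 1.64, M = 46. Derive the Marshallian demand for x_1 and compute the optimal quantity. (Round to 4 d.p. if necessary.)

Set MRS = p_1/p_2: (10/x_1)/1 = p_1/p_2.
So x_1*(p_1,p_2) = 10·p_2/p_1, independent of income; and x_2* = (M − 10·p_2)/p_2.
At the given prices: x_1* = 10·1.64/10 = 1.64.

x_1* = 1.64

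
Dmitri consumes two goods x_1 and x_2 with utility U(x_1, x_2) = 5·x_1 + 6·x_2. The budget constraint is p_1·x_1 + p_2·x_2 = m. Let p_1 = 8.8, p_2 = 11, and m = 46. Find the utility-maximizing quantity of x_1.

x_1* = 5.2273

Linear utility — the consumer picks whichever good has higher MU/price: 5/8.8 = 0.5682 vs 6/11 = 0.5455.
x_1 gives more utility per dollar, so spend all income on x_1: x_1* = m/p_1, x_2* = 0.
Numerically: x_1* = 5.2273, x_2* = 0.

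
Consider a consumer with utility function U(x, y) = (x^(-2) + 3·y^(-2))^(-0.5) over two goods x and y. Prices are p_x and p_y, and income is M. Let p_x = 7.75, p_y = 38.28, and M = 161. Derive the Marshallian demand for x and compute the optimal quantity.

x* = 4.0081

MU_x ∝ x^(-3), MU_y ∝ 3·y^(-3), so MRS = (1/3)·(y/x)^(3) = p_x/p_y.
Solve for the ratio: y/x = [3·p_x/p_y]^(1/3).
With the ratio pinned down, the budget gives x* = M/(p_x + p_y·(y/x)) and y* = (y/x)·x*.
Numerically y/x = 0.846871, so x* = 161/(7.75 + 38.28·0.846871) = 4.0081.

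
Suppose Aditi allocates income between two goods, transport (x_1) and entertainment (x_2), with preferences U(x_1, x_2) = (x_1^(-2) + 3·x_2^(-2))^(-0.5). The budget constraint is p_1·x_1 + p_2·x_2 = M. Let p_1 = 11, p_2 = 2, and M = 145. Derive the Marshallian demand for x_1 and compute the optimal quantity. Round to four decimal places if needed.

x_1* = 9.0109

MRS = MU_x_1/MU_x_2 = (1/3)·(x_2/x_1)^(3). Set equal to p_1/p_2.
Solve for the ratio: x_2/x_1 = [3·p_1/p_2]^(1/3).
With the ratio pinned down, the budget gives x_1* = M/(p_1 + p_2·(x_2/x_1)) and x_2* = (x_2/x_1)·x_1*.
Numerically x_2/x_1 = 2.545822, so x_1* = 145/(11 + 2·2.545822) = 9.0109.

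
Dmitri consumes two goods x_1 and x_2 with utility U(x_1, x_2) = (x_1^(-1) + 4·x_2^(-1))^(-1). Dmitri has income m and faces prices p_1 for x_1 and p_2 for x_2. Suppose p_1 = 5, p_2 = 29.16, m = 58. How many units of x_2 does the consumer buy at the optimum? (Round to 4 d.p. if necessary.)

x_2* = 1.6478

MU_x_1 ∝ x_1^(-2), MU_x_2 ∝ 4·x_2^(-2), so MRS = (1/4)·(x_2/x_1)^(2) = p_1/p_2.
Hence x_2/x_1 = (4·p_1/p_2)^(1/(2)), i.e. raised to the 0.5 power.
With the ratio pinned down, the budget gives x_1* = m/(p_1 + p_2·(x_2/x_1)) and x_2* = (x_2/x_1)·x_1*.
Numerically x_2/x_1 = 0.828173, so x_1* = 58/(5 + 29.16·0.828173) = 1.9897 and x_2* = 0.828173·1.9897 = 1.6478.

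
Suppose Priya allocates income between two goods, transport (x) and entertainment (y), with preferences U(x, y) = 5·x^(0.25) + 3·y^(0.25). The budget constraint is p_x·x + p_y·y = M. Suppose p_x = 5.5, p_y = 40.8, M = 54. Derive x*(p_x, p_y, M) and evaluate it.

x* = 7.7954

MU_x ∝ 5·x^(-0.75), MU_y ∝ 3·y^(-0.75), so MRS = (5/3)·(y/x)^(0.75) = p_x/p_y.
Hence y/x = ((3/5)·p_x/p_y)^(1/(0.75)), i.e. raised to the 4/3 power.
Substitute y = (y/x)·x into the budget: x* = M/(p_x + p_y·(y/x)).
Numerically y/x = 0.034979, so x* = 54/(5.5 + 40.8·0.034979) = 7.7954.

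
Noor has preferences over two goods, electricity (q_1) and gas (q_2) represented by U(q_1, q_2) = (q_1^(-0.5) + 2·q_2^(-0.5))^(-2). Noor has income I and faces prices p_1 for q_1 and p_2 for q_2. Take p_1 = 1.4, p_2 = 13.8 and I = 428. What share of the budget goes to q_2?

With the ratio pinned down, the budget gives q_1* = I/(p_1 + p_2·(q_2/q_1)) and q_2* = (q_2/q_1)·q_1*.
Numerically q_2/q_1 = 0.345292, so q_1* = 428/(1.4 + 13.8·0.345292) = 69.4239 and q_2* = 0.345292·69.4239 = 23.9715.
Expenditure on q_2: 13.8·23.9715 = 330.8065; share = 0.7729.

share on q_2 = 0.7729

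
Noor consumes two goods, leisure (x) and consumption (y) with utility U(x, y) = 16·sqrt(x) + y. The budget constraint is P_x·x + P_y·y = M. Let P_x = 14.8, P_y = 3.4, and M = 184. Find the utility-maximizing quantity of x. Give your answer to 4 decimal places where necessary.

MU_x = 8/√x, MU_y = 1. Tangency: 8/√x = P_x/P_y.
Thus x* = (8·P_y/P_x)² — independent of M — with the rest of income spent on y.
Plugging in: x* = (8·3.4/14.8)² = 3.3776.

x* = 3.3776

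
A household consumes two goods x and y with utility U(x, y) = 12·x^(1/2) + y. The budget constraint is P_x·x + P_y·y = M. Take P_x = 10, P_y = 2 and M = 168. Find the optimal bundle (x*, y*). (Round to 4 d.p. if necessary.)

x* = 1.44, y* = 76.8

Utility is quasi-linear in y; the FOC for x is 6/√x = P_x/P_y.
Solve: √x = 6·P_y/P_x, so x*(P_x,P_y) = (6·P_y/P_x)², and y* = (M − P_x·x*)/P_y.
Plugging in: x* = (6·2/10)² = 1.44, y* = 76.8.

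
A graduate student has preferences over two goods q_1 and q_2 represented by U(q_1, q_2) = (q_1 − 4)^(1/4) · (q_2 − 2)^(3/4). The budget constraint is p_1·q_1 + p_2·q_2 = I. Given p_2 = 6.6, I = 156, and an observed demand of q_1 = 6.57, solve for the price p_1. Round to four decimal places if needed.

p_1 = 10

MRS = (1/3)·(q_2−2)/(q_1−4). Tangency with p_1/p_2 gives q_2−2 = 3·(p_1/p_2)·(q_1−4).
Substituting into the budget: q_1* = 4 + 0.25·(I − 4·p_1 − 2·p_2)/p_1, and q_2* = 2 + 0.75·(…)/p_2.
Set q_1* = 6.57 in the demand function and solve for p_1: p_1 = 10.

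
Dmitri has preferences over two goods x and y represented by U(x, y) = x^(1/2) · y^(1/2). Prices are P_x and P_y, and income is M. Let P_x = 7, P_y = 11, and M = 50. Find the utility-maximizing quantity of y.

y* = 2.2727

Tangency: MRS = y/x = P_x/P_y.
So 0.5·P_y·y = 0.5·P_x·x; combined with the budget, a share 0.5 of income goes to x.
Demand: x*(P_x,P_y,M) = 0.5·M/P_x and y* = 0.5·M/P_y.
At P_x=7, P_y=11, M=50: y* = 0.5·50/11 = 2.2727.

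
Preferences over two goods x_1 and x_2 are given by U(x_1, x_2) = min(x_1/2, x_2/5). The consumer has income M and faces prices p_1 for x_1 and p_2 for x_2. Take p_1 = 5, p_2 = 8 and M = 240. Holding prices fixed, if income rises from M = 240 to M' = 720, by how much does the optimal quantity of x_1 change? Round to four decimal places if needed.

Δx_1* = 19.2

With perfect complements, no substitution: consume in ratio x_1:x_2 = 2:5.
Budget: p_1·x_1 + p_2·(5/2)·x_1 = M, so (2·p_1 + 5·p_2)·x_1 = 2·M.
Demand: x_1*(p_1,p_2,M) = 2·M/(2·p_1 + 5·p_2), x_2* = 5·M/(2·p_1 + 5·p_2).
Here 2·5 + 5·8 = 50, giving x_1* = 9.6.
At M' = 720: x_1* = 28.8. Change: 28.8 − 9.6 = 19.2.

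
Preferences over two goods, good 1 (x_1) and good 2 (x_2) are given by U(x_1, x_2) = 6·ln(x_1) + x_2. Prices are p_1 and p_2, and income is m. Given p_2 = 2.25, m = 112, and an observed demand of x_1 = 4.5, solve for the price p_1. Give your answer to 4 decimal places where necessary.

MU_x_1 = 6/x_1, MU_x_2 = 1. Tangency: 6/x_1 = p_1/p_2.
So x_1*(p_1,p_2) = 6·p_2/p_1, independent of income; and x_2* = (m − 6·p_2)/p_2.
Set x_1* = 4.5 in the demand function and solve for p_1: p_1 = 3.

p_1 = 3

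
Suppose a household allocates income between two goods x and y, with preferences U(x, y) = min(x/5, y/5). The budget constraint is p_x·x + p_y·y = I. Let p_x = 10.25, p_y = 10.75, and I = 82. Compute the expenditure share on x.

With perfect complements, no substitution: consume in ratio x:y = 5:5.
Budget: p_x·x + p_y·x = I, so (5·p_x + 5·p_y)·x = 5·I.
Demand: x*(p_x,p_y,I) = 5·I/(5·p_x + 5·p_y), y* = 5·I/(5·p_x + 5·p_y).
Here 5·10.25 + 5·10.75 = 105, giving x* = 3.9048 and y* = 3.9048.
Expenditure on x: 10.25·3.9048 = 40.0238; share = 0.4881.

share on x = 0.4881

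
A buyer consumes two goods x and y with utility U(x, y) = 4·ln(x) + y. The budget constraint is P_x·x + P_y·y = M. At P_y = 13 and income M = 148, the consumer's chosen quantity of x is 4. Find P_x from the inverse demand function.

P_x = 13

Set MRS = P_x/P_y: (4/x)/1 = P_x/P_y.
So x*(P_x,P_y) = 4·P_y/P_x, independent of income; and y* = (M − 4·P_y)/P_y.
Set x* = 4 in the demand function and solve for P_x: P_x = 13.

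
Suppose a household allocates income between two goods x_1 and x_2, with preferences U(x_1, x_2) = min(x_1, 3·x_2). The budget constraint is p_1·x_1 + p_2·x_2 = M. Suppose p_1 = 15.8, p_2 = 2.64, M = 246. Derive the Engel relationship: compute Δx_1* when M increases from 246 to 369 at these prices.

Δx_1* = 7.3741

Leontief preferences: the optimum is at the kink where x_1/3 = x_2/1, i.e. x_2 = (1/3)·x_1.
Budget: p_1·x_1 + p_2·(1/3)·x_1 = M, so (3·p_1 + p_2)·x_1 = 3·M.
Demand: x_1*(p_1,p_2,M) = 3·M/(3·p_1 + p_2), x_2* = M/(3·p_1 + p_2).
Here 3·15.8 + 2.64 = 50.04, giving x_1* = 14.7482.
At M' = 369: x_1* = 22.1223. Change: 22.1223 − 14.7482 = 7.3741.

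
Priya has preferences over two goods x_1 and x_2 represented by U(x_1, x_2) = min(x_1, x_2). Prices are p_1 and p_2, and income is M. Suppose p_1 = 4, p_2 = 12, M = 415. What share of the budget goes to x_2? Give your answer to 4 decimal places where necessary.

Demand: x_1*(p_1,p_2,M) = M/(p_1 + p_2), x_2* = M/(p_1 + p_2).
Here 4 + 12 = 16, giving x_1* = 25.9375 and x_2* = 25.9375.
Expenditure on x_2: 12·25.9375 = 311.25; share = 0.75.

share on x_2 = 0.75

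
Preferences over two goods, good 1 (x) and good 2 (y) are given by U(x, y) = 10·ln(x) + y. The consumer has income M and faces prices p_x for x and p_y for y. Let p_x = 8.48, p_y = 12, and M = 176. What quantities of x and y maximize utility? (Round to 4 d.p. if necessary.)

Set MRS = p_x/p_y: (10/x)/1 = p_x/p_y.
So x*(p_x,p_y) = 10·p_y/p_x, independent of income; and y* = (M − 10·p_y)/p_y.
At the given prices: x* = 10·12/8.48 = 14.1509, and y* = 4.6667.

x* = 14.1509, y* = 4.6667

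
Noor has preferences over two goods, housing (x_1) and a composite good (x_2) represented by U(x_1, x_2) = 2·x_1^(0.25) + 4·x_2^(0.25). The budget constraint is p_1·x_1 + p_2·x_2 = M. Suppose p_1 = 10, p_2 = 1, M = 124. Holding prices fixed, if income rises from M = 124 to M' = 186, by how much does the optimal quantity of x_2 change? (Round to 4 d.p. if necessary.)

Δx_2* = 52.356

MU_x_1 ∝ 2·x_1^(-0.75), MU_x_2 ∝ 4·x_2^(-0.75), so MRS = (1/2)·(x_2/x_1)^(0.75) = p_1/p_2.
Hence x_2/x_1 = (2·p_1/p_2)^(1/(0.75)), i.e. raised to the 4/3 power.
With the ratio pinned down, the budget gives x_1* = M/(p_1 + p_2·(x_2/x_1)) and x_2* = (x_2/x_1)·x_1*.
Numerically x_2/x_1 = 54.288352, so x_1* = 124/(10 + 1·54.288352) = 1.9288 and x_2* = 54.288352·1.9288 = 104.7119.
At M' = 186: x_2* = 157.0679. Change: 157.0679 − 104.7119 = 52.356.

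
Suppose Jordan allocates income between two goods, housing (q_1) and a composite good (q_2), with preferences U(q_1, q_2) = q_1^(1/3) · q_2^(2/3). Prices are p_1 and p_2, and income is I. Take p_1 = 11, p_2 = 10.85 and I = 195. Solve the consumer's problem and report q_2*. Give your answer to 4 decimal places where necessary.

q_2* = 11.9816

Tangency: MRS = (1/2)·q_2/q_1 = p_1/p_2.
So 1/3·p_2·q_2 = 2/3·p_1·q_1; combined with the budget, a share 1/3 of income goes to q_1.
Demand: q_1*(p_1,p_2,I) = 1/3·I/p_1 and q_2* = 2/3·I/p_2.
At p_1=11, p_2=10.85, I=195: q_2* = 2/3·195/10.85 = 11.9816.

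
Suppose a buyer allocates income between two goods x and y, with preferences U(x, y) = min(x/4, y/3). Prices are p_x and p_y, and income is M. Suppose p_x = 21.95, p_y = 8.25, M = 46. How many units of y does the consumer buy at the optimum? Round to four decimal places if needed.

y* = 1.2261

Leontief preferences: the optimum is at the kink where x/4 = y/3, i.e. y = (3/4)·x.
Budget: p_x·x + p_y·(3/4)·x = M, so (4·p_x + 3·p_y)·x = 4·M.
Demand: x*(p_x,p_y,M) = 4·M/(4·p_x + 3·p_y), y* = 3·M/(4·p_x + 3·p_y).
Here 4·21.95 + 3·8.25 = 112.55, giving y* = 1.2261.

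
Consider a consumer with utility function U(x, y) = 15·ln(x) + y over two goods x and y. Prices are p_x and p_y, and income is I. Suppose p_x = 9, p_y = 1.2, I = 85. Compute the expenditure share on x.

share on x = 0.2118

Set MRS = p_x/p_y: (15/x)/1 = p_x/p_y.
So x*(p_x,p_y) = 15·p_y/p_x, independent of income; and y* = (I − 15·p_y)/p_y.
At the given prices: x* = 15·1.2/9 = 2, and y* = 55.8333.
Expenditure on x: 9·2 = 18; share = 0.2118.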